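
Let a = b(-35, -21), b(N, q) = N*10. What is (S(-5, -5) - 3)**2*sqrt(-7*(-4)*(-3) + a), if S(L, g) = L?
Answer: 64*I*sqrt(434) ≈ 1333.3*I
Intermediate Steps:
b(N, q) = 10*N
a = -350 (a = 10*(-35) = -350)
(S(-5, -5) - 3)**2*sqrt(-7*(-4)*(-3) + a) = (-5 - 3)**2*sqrt(-7*(-4)*(-3) - 350) = (-8)**2*sqrt(28*(-3) - 350) = 64*sqrt(-84 - 350) = 64*sqrt(-434) = 64*(I*sqrt(434)) = 64*I*sqrt(434)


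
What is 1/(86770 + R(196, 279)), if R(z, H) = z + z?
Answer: 1/87162 ≈ 1.1473e-5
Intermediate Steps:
R(z, H) = 2*z
1/(86770 + R(196, 279)) = 1/(86770 + 2*196) = 1/(86770 + 392) = 1/87162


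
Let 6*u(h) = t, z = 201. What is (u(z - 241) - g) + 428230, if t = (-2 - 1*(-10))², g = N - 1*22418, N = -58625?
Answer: 1527851/3 ≈ 5.0928e+5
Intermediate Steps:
g = -81043 (g = -58625 - 1*22418 = -58625 - 22418 = -81043)
t = 64 (t = (-2 + 10)² = 8² = 64)
u(h) = 32/3 (u(h) = (⅙)*64 = 32/3)
(u(z - 241) - g) + 428230 = (32/3 - 1*(-81043)) + 428230 = (32/3 + 81043) + 428230 = 243161/3 + 428230 = 1527851/3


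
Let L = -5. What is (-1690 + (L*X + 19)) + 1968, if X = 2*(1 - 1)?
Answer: 297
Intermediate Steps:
X = 0 (X = 2*0 = 0)
(-1690 + (L*X + 19)) + 1968 = (-1690 + (-5*0 + 19)) + 1968 = (-1690 + (0 + 19)) + 1968 = (-1690 + 19) + 1968 = -1671 + 1968 = 297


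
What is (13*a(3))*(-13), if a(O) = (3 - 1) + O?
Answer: -845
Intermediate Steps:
a(O) = 2 + O
(13*a(3))*(-13) = (13*(2 + 3))*(-13) = (13*5)*(-13) = 65*(-13) = -845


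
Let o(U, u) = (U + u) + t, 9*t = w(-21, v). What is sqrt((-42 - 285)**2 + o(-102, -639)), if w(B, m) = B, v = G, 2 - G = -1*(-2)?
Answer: sqrt(955671)/3 ≈ 325.86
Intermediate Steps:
G = 0 (G = 2 - (-1)*(-2) = 2 - 1*2 = 2 - 2 = 0)
v = 0
t = -7/3 (t = (1/9)*(-21) = -7/3 ≈ -2.3333)
o(U, u) = -7/3 + U + u (o(U, u) = (U + u) - 7/3 = -7/3 + U + u)
sqrt((-42 - 285)**2 + o(-102, -639)) = sqrt((-42 - 285)**2 + (-7/3 - 102 - 639)) = sqrt((-327)**2 - 2230/3) = sqrt(106929 - 2230/3) = sqrt(318557/3) = sqrt(955671)/3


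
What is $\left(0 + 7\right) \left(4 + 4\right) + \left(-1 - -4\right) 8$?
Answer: $80$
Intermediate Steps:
$\left(0 + 7\right) \left(4 + 4\right) + \left(-1 - -4\right) 8 = 7 \cdot 8 + \left(-1 + 4\right) 8 = 56 + 3 \cdot 8 = 56 + 24 = 80$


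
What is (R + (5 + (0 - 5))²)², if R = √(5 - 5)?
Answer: 0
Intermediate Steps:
R = 0 (R = √0 = 0)
(R + (5 + (0 - 5))²)² = (0 + (5 + (0 - 5))²)² = (0 + (5 - 5)²)² = (0 + 0²)² = (0 + 0)² = 0² = 0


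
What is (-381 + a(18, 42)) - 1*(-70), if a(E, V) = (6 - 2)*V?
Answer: -143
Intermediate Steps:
a(E, V) = 4*V
(-381 + a(18, 42)) - 1*(-70) = (-381 + 4*42) - 1*(-70) = (-381 + 168) + 70 = -213 + 70 = -143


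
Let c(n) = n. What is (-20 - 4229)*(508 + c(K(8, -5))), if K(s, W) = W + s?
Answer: -2171239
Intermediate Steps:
(-20 - 4229)*(508 + c(K(8, -5))) = (-20 - 4229)*(508 + (-5 + 8)) = -4249*(508 + 3) = -4249*511 = -2171239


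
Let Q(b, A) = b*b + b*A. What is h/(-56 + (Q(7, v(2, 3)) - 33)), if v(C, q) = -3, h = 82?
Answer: -82/61 ≈ -1.3443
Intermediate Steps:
Q(b, A) = b**2 + A*b
h/(-56 + (Q(7, v(2, 3)) - 33)) = 82/(-56 + (7*(-3 + 7) - 33)) = 82/(-56 + (7*4 - 33)) = 82/(-56 + (28 - 33)) = 82/(-56 - 5) = 82/(-61) = -1/61*82 = -82/61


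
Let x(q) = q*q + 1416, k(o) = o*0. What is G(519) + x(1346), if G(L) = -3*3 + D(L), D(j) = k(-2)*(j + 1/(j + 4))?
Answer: 1813123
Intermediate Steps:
k(o) = 0
D(j) = 0 (D(j) = 0*(j + 1/(j + 4)) = 0*(j + 1/(4 + j)) = 0)
x(q) = 1416 + q² (x(q) = q² + 1416 = 1416 + q²)
G(L) = -9 (G(L) = -3*3 + 0 = -9 + 0 = -9)
G(519) + x(1346) = -9 + (1416 + 1346²) = -9 + (1416 + 1811716) = -9 + 1813132 = 1813123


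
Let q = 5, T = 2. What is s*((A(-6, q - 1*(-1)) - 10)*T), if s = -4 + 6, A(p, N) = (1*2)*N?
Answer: 8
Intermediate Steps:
A(p, N) = 2*N
s = 2
s*((A(-6, q - 1*(-1)) - 10)*T) = 2*((2*(5 - 1*(-1)) - 10)*2) = 2*((2*(5 + 1) - 10)*2) = 2*((2*6 - 10)*2) = 2*((12 - 10)*2) = 2*(2*2) = 2*4 = 8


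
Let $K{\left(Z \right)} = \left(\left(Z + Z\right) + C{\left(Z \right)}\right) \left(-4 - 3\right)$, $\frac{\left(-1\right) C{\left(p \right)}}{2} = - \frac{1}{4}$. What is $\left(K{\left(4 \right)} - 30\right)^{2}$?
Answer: $\frac{32041}{4} \approx 8010.3$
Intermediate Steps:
$C{\left(p \right)} = \frac{1}{2}$ ($C{\left(p \right)} = - 2 \left(- \frac{1}{4}\right) = - 2 \left(\left(-1\right) \frac{1}{4}\right) = \left(-2\right) \left(- \frac{1}{4}\right) = \frac{1}{2}$)
$K{\left(Z \right)} = - \frac{7}{2} - 14 Z$ ($K{\left(Z \right)} = \left(\left(Z + Z\right) + \frac{1}{2}\right) \left(-4 - 3\right) = \left(2 Z + \frac{1}{2}\right) \left(-7\right) = \left(\frac{1}{2} + 2 Z\right) \left(-7\right) = - \frac{7}{2} - 14 Z$)
$\left(K{\left(4 \right)} - 30\right)^{2} = \left(\left(- \frac{7}{2} - 56\right) - 30\right)^{2} = \left(- \frac{119}{2} - 30\right)^{2} = \left(- \frac{179}{2}\right)^{2} = \frac{32041}{4}$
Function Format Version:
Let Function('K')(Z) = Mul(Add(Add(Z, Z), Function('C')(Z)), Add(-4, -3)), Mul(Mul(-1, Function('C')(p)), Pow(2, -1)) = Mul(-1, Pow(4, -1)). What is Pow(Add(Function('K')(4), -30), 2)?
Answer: Rational(32041, 4) ≈ 8010.3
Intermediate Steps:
Function('C')(p) = Rational(1, 2) (Function('C')(p) = Mul(-2, Mul(-1, Pow(4, -1))) = Mul(-2, Mul(-1, Rational(1, 4))) = Mul(-2, Rational(-1, 4)) = Rational(1, 2))
Function('K')(Z) = Add(Rational(-7, 2), Mul(-14, Z)) (Function('K')(Z) = Mul(Add(Add(Z, Z), Rational(1, 2)), Add(-4, -3)) = Mul(Add(Mul(2, Z), Rational(1, 2)), -7) = Mul(Add(Rational(1, 2), Mul(2, Z)), -7) = Add(Rational(-7, 2), Mul(-14, Z)))
Pow(Add(Function('K')(4), -30), 2) = Pow(Add(Add(Rational(-7, 2), Mul(-14, 4)), -30), 2) = Pow(Add(Add(Rational(-7, 2), -56), -30), 2) = Pow(Add(Rational(-119, 2), -30), 2) = Pow(Rational(-179, 2), 2) = Rational(32041, 4)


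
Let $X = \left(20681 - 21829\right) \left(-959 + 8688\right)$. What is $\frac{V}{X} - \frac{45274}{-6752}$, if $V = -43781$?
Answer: $\frac{50250865215}{7488720848} \approx 6.7102$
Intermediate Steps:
$X = -8872892$ ($X = \left(-1148\right) 7729 = -8872892$)
$\frac{V}{X} - \frac{45274}{-6752} = - \frac{43781}{-8872892} - \frac{45274}{-6752} = \left(-43781\right) \left(- \frac{1}{8872892}\right) - - \frac{22637}{3376} = \frac{43781}{8872892} + \frac{22637}{3376} = \frac{50250865215}{7488720848}$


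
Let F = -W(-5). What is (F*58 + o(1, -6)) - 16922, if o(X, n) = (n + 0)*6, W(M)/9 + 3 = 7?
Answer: -19046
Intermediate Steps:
W(M) = 36 (W(M) = -27 + 9*7 = -27 + 63 = 36)
o(X, n) = 6*n (o(X, n) = n*6 = 6*n)
F = -36 (F = -1*36 = -36)
(F*58 + o(1, -6)) - 16922 = (-36*58 + 6*(-6)) - 16922 = (-2088 - 36) - 16922 = -2124 - 16922 = -19046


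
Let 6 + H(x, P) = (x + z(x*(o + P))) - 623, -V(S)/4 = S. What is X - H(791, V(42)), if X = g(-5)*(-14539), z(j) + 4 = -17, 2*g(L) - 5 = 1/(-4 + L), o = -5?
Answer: -321127/9 ≈ -35681.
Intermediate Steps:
V(S) = -4*S
g(L) = 5/2 + 1/(2*(-4 + L))
z(j) = -21 (z(j) = -4 - 17 = -21)
H(x, P) = -650 + x (H(x, P) = -6 + ((x - 21) - 623) = -6 + ((-21 + x) - 623) = -6 + (-644 + x) = -650 + x)
X = -319858/9 (X = ((-19 + 5*(-5))/(2*(-4 - 5)))*(-14539) = ((½)*(-19 - 25)/(-9))*(-14539) = ((½)*(-⅑)*(-44))*(-14539) = (22/9)*(-14539) = -319858/9 ≈ -35540.)
X - H(791, V(42)) = -319858/9 - (-650 + 791) = -319858/9 - 1*141 = -319858/9 - 141 = -321127/9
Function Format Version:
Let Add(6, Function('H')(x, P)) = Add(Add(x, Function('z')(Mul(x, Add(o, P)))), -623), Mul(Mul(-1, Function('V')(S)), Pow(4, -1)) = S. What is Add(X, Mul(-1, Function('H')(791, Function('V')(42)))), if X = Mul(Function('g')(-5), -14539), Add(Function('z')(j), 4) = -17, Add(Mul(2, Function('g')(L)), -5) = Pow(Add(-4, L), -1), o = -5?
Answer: Rational(-321127, 9) ≈ -35681.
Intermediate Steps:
Function('V')(S) = Mul(-4, S)
Function('g')(L) = Add(Rational(5, 2), Mul(Rational(1, 2), Pow(Add(-4, L), -1)))
Function('z')(j) = -21 (Function('z')(j) = Add(-4, -17) = -21)
Function('H')(x, P) = Add(-650, x) (Function('H')(x, P) = Add(-6, Add(Add(x, -21), -623)) = Add(-6, Add(Add(-21, x), -623)) = Add(-6, Add(-644, x)) = Add(-650, x))
X = Rational(-319858, 9) (X = Mul(Mul(Rational(1, 2), Pow(Add(-4, -5), -1), Add(-19, Mul(5, -5))), -14539) = Mul(Mul(Rational(1, 2), Pow(-9, -1), Add(-19, -25)), -14539) = Mul(Mul(Rational(1, 2), Rational(-1, 9), -44), -14539) = Mul(Rational(22, 9), -14539) = Rational(-319858, 9) ≈ -35540.)
Add(X, Mul(-1, Function('H')(791, Function('V')(42)))) = Add(Rational(-319858, 9), Mul(-1, Add(-650, 791))) = Add(Rational(-319858, 9), Mul(-1, 141)) = Add(Rational(-319858, 9), -141) = Rational(-321127, 9)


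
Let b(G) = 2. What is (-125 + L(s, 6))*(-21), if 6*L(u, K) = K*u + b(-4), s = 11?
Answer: 2387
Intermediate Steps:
L(u, K) = 1/3 + K*u/6 (L(u, K) = (K*u + 2)/6 = (2 + K*u)/6 = 1/3 + K*u/6)
(-125 + L(s, 6))*(-21) = (-125 + (1/3 + (1/6)*6*11))*(-21) = (-125 + (1/3 + 11))*(-21) = (-125 + 34/3)*(-21) = -341/3*(-21) = 2387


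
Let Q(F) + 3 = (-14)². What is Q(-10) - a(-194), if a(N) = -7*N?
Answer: -1165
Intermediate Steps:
Q(F) = 193 (Q(F) = -3 + (-14)² = -3 + 196 = 193)
Q(-10) - a(-194) = 193 - (-7)*(-194) = 193 - 1*1358 = 193 - 1358 = -1165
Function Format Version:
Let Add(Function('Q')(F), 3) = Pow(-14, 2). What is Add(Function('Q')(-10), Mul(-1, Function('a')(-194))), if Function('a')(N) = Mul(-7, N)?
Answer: -1165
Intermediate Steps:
Function('Q')(F) = 193 (Function('Q')(F) = Add(-3, Pow(-14, 2)) = Add(-3, 196) = 193)
Add(Function('Q')(-10), Mul(-1, Function('a')(-194))) = Add(193, Mul(-1, Mul(-7, -194))) = Add(193, Mul(-1, 1358)) = Add(193, -1358) = -1165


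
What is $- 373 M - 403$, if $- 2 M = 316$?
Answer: $58531$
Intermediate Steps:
$M = -158$ ($M = \left(- \frac{1}{2}\right) 316 = -158$)
$- 373 M - 403 = \left(-373\right) \left(-158\right) - 403 = 58934 - 403 = 58531$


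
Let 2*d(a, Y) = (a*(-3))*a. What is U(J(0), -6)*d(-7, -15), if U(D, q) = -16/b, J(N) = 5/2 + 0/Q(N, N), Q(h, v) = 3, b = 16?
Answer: 147/2 ≈ 73.500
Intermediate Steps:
d(a, Y) = -3*a²/2 (d(a, Y) = ((a*(-3))*a)/2 = ((-3*a)*a)/2 = (-3*a²)/2 = -3*a²/2)
J(N) = 5/2 (J(N) = 5/2 + 0/3 = 5*(½) + 0*(⅓) = 5/2 + 0 = 5/2)
U(D, q) = -1 (U(D, q) = -16/16 = -16*1/16 = -1)
U(J(0), -6)*d(-7, -15) = -(-3)*(-7)²/2 = -(-3)*49/2 = -1*(-147/2) = 147/2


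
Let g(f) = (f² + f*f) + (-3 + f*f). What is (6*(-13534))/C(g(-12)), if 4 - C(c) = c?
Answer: 81204/425 ≈ 191.07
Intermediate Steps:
g(f) = -3 + 3*f² (g(f) = (f² + f²) + (-3 + f²) = 2*f² + (-3 + f²) = -3 + 3*f²)
C(c) = 4 - c
(6*(-13534))/C(g(-12)) = (6*(-13534))/(4 - (-3 + 3*(-12)²)) = -81204/(4 - (-3 + 3*144)) = -81204/(4 - (-3 + 432)) = -81204/(4 - 1*429) = -81204/(4 - 429) = -81204/(-425) = -81204*(-1/425) = 81204/425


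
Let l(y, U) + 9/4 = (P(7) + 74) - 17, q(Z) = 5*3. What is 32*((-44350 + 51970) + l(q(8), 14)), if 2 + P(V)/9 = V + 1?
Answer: 247320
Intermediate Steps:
P(V) = -9 + 9*V (P(V) = -18 + 9*(V + 1) = -18 + 9*(1 + V) = -18 + (9 + 9*V) = -9 + 9*V)
q(Z) = 15
l(y, U) = 435/4 (l(y, U) = -9/4 + (((-9 + 9*7) + 74) - 17) = -9/4 + (((-9 + 63) + 74) - 17) = -9/4 + ((54 + 74) - 17) = -9/4 + (128 - 17) = -9/4 + 111 = 435/4)
32*((-44350 + 51970) + l(q(8), 14)) = 32*((-44350 + 51970) + 435/4) = 32*(7620 + 435/4) = 32*(30915/4) = 247320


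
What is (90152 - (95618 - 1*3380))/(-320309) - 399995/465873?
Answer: -127150187377/149223314757 ≈ -0.85208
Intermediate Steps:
(90152 - (95618 - 1*3380))/(-320309) - 399995/465873 = (90152 - (95618 - 3380))*(-1/320309) - 399995*1/465873 = (90152 - 1*92238)*(-1/320309) - 399995/465873 = (90152 - 92238)*(-1/320309) - 399995/465873 = -2086*(-1/320309) - 399995/465873 = 2086/320309 - 399995/465873 = -127150187377/149223314757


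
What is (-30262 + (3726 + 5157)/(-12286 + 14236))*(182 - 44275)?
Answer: 867191978527/650 ≈ 1.3341e+9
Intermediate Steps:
(-30262 + (3726 + 5157)/(-12286 + 14236))*(182 - 44275) = (-30262 + 8883/1950)*(-44093) = (-30262 + 8883*(1/1950))*(-44093) = (-30262 + 2961/650)*(-44093) = -19667339/650*(-44093) = 867191978527/650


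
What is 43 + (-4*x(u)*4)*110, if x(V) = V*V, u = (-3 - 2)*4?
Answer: -703957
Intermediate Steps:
u = -20 (u = -5*4 = -20)
x(V) = V²
43 + (-4*x(u)*4)*110 = 43 + (-4*(-20)²*4)*110 = 43 + (-4*400*4)*110 = 43 - 1600*4*110 = 43 - 6400*110 = 43 - 704000 = -703957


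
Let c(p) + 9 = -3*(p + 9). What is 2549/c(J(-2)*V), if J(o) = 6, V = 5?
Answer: -2549/126 ≈ -20.230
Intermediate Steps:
c(p) = -36 - 3*p (c(p) = -9 - 3*(p + 9) = -9 - 3*(9 + p) = -9 + (-27 - 3*p) = -36 - 3*p)
2549/c(J(-2)*V) = 2549/(-36 - 18*5) = 2549/(-36 - 3*30) = 2549/(-36 - 90) = 2549/(-126) = 2549*(-1/126) = -2549/126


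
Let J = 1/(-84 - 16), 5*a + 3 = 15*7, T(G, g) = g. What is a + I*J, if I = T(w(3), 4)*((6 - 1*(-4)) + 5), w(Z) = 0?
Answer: 99/5 ≈ 19.800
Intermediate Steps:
a = 102/5 (a = -⅗ + (15*7)/5 = -⅗ + (⅕)*105 = -⅗ + 21 = 102/5 ≈ 20.400)
J = -1/100 (J = 1/(-100) = -1/100 ≈ -0.010000)
I = 60 (I = 4*((6 - 1*(-4)) + 5) = 4*((6 + 4) + 5) = 4*(10 + 5) = 4*15 = 60)
a + I*J = 102/5 + 60*(-1/100) = 102/5 - ⅗ = 99/5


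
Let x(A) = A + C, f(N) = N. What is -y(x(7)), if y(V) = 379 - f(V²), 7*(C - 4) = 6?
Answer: -11682/49 ≈ -238.41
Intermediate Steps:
C = 34/7 (C = 4 + (⅐)*6 = 4 + 6/7 = 34/7 ≈ 4.8571)
x(A) = 34/7 + A (x(A) = A + 34/7 = 34/7 + A)
y(V) = 379 - V²
-y(x(7)) = -(379 - (34/7 + 7)²) = -(379 - (83/7)²) = -(379 - 1*6889/49) = -(379 - 6889/49) = -1*11682/49 = -11682/49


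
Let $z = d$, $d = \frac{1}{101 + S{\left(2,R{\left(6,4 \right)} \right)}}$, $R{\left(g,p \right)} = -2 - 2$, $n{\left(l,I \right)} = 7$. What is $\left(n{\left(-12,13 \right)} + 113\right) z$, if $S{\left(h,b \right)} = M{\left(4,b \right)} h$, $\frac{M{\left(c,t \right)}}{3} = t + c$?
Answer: $\frac{120}{101} \approx 1.1881$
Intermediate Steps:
$M{\left(c,t \right)} = 3 c + 3 t$ ($M{\left(c,t \right)} = 3 \left(t + c\right) = 3 \left(c + t\right) = 3 c + 3 t$)
$R{\left(g,p \right)} = -4$ ($R{\left(g,p \right)} = -2 - 2 = -4$)
$S{\left(h,b \right)} = h \left(12 + 3 b\right)$ ($S{\left(h,b \right)} = \left(3 \cdot 4 + 3 b\right) h = \left(12 + 3 b\right) h = h \left(12 + 3 b\right)$)
$d = \frac{1}{101}$ ($d = \frac{1}{101 + 3 \cdot 2 \left(4 - 4\right)} = \frac{1}{101 + 3 \cdot 2 \cdot 0} = \frac{1}{101 + 0} = \frac{1}{101} \approx 0.009901$)
$z = \frac{1}{101} \approx 0.009901$
$\left(n{\left(-12,13 \right)} + 113\right) z = \left(7 + 113\right) \frac{1}{101} = 120 \cdot \frac{1}{101} = \frac{120}{101}$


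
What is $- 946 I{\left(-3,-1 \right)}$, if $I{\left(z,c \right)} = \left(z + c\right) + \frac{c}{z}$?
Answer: $\frac{10406}{3} \approx 3468.7$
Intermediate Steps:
$I{\left(z,c \right)} = c + z + \frac{c}{z}$ ($I{\left(z,c \right)} = \left(c + z\right) + \frac{c}{z} = c + z + \frac{c}{z}$)
$- 946 I{\left(-3,-1 \right)} = - 946 \left(-1 - 3 - \frac{1}{-3}\right) = - 946 \left(-1 - 3 - - \frac{1}{3}\right) = - 946 \left(-1 - 3 + \frac{1}{3}\right) = \left(-946\right) \left(- \frac{11}{3}\right) = \frac{10406}{3}$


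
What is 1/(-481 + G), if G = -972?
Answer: -1/1453 ≈ -0.00068823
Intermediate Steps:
1/(-481 + G) = 1/(-481 - 972) = 1/(-1453) = -1/1453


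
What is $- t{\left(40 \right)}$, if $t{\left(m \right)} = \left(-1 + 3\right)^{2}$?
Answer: $-4$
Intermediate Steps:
$t{\left(m \right)} = 4$ ($t{\left(m \right)} = 2^{2} = 4$)
$- t{\left(40 \right)} = \left(-1\right) 4 = -4$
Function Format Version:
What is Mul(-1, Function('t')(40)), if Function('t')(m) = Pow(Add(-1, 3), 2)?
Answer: -4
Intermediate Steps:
Function('t')(m) = 4 (Function('t')(m) = Pow(2, 2) = 4)
Mul(-1, Function('t')(40)) = Mul(-1, 4) = -4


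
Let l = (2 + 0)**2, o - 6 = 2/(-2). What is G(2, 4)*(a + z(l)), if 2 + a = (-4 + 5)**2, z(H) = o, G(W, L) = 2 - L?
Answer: -8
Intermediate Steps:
o = 5 (o = 6 + 2/(-2) = 6 + 2*(-1/2) = 6 - 1 = 5)
l = 4 (l = 2**2 = 4)
z(H) = 5
a = -1 (a = -2 + (-4 + 5)**2 = -2 + 1**2 = -2 + 1 = -1)
G(2, 4)*(a + z(l)) = (2 - 1*4)*(-1 + 5) = (2 - 4)*4 = -2*4 = -8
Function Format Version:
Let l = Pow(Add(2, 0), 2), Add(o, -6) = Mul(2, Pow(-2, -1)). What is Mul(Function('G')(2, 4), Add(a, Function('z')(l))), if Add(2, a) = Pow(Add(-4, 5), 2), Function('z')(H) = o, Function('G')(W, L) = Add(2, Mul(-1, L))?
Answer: -8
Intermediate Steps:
o = 5 (o = Add(6, Mul(2, Pow(-2, -1))) = Add(6, Mul(2, Rational(-1, 2))) = Add(6, -1) = 5)
l = 4 (l = Pow(2, 2) = 4)
Function('z')(H) = 5
a = -1 (a = Add(-2, Pow(Add(-4, 5), 2)) = Add(-2, Pow(1, 2)) = Add(-2, 1) = -1)
Mul(Function('G')(2, 4), Add(a, Function('z')(l))) = Mul(Add(2, Mul(-1, 4)), Add(-1, 5)) = Mul(Add(2, -4), 4) = Mul(-2, 4) = -8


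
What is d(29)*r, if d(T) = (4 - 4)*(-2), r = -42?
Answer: 0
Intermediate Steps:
d(T) = 0 (d(T) = 0*(-2) = 0)
d(29)*r = 0*(-42) = 0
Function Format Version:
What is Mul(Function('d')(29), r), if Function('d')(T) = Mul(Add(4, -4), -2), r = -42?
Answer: 0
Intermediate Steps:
Function('d')(T) = 0 (Function('d')(T) = Mul(0, -2) = 0)
Mul(Function('d')(29), r) = Mul(0, -42) = 0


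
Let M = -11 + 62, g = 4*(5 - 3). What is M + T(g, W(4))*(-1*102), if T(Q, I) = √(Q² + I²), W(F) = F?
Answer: 51 - 408*√5 ≈ -861.32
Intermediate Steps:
g = 8 (g = 4*2 = 8)
M = 51
T(Q, I) = √(I² + Q²)
M + T(g, W(4))*(-1*102) = 51 + √(4² + 8²)*(-1*102) = 51 + √(16 + 64)*(-102) = 51 + √80*(-102) = 51 + (4*√5)*(-102) = 51 - 408*√5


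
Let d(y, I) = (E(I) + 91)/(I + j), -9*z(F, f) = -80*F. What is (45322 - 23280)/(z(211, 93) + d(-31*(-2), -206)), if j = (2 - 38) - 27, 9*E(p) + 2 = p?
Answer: 53363682/4540109 ≈ 11.754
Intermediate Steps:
E(p) = -2/9 + p/9
j = -63 (j = -36 - 27 = -63)
z(F, f) = 80*F/9 (z(F, f) = -(-80)*F/9 = 80*F/9)
d(y, I) = (817/9 + I/9)/(-63 + I) (d(y, I) = ((-2/9 + I/9) + 91)/(I - 63) = (817/9 + I/9)/(-63 + I))
(45322 - 23280)/(z(211, 93) + d(-31*(-2), -206)) = (45322 - 23280)/((80/9)*211 + (817 - 206)/(9*(-63 - 206))) = 22042/(16880/9 + (⅑)*611/(-269)) = 22042/(16880/9 + (⅑)*(-1/269)*611) = 22042/(16880/9 - 611/2421) = 22042/(4540109/2421) = 22042*(2421/4540109) = 53363682/4540109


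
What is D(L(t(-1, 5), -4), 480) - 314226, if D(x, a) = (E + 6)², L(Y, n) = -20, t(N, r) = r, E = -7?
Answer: -314225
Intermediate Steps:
D(x, a) = 1 (D(x, a) = (-7 + 6)² = (-1)² = 1)
D(L(t(-1, 5), -4), 480) - 314226 = 1 - 314226 = -314225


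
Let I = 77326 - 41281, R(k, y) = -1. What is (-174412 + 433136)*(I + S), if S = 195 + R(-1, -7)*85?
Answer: 9354166220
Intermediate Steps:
I = 36045
S = 110 (S = 195 - 1*85 = 195 - 85 = 110)
(-174412 + 433136)*(I + S) = (-174412 + 433136)*(36045 + 110) = 258724*36155 = 9354166220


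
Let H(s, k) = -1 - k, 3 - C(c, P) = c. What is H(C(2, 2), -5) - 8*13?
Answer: -100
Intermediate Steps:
C(c, P) = 3 - c
H(C(2, 2), -5) - 8*13 = (-1 - 1*(-5)) - 8*13 = (-1 + 5) - 104 = 4 - 104 = -100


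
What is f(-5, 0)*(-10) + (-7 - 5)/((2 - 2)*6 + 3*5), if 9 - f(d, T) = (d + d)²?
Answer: 4546/5 ≈ 909.20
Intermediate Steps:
f(d, T) = 9 - 4*d² (f(d, T) = 9 - (d + d)² = 9 - (2*d)² = 9 - 4*d²)
f(-5, 0)*(-10) + (-7 - 5)/((2 - 2)*6 + 3*5) = (9 - 4*(-5)²)*(-10) + (-7 - 5)/((2 - 2)*6 + 3*5) = (9 - 4*25)*(-10) - 12/(0*6 + 15) = (9 - 100)*(-10) - 12/(0 + 15) = -91*(-10) - 12/15 = 910 - 12*1/15 = 910 - ⅘ = 4546/5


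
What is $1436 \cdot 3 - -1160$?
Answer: $5468$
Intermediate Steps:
$1436 \cdot 3 - -1160 = 4308 + 1160 = 5468$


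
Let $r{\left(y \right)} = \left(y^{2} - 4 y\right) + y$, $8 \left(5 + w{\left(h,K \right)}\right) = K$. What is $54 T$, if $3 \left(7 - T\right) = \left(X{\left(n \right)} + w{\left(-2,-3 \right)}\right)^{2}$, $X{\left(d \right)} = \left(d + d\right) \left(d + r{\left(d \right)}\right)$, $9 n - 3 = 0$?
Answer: $- \frac{560305}{2592} \approx -216.17$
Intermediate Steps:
$w{\left(h,K \right)} = -5 + \frac{K}{8}$
$r{\left(y \right)} = y^{2} - 3 y$
$n = \frac{1}{3}$ ($n = \frac{1}{3} + \frac{1}{9} \cdot 0 = \frac{1}{3} + 0 = \frac{1}{3} \approx 0.33333$)
$X{\left(d \right)} = 2 d \left(d + d \left(-3 + d\right)\right)$ ($X{\left(d \right)} = \left(d + d\right) \left(d + d \left(-3 + d\right)\right) = 2 d \left(d + d \left(-3 + d\right)\right)$)
$T = - \frac{560305}{139968}$ ($T = 7 - \frac{\left(\frac{2 \left(-2 + \frac{1}{3}\right)}{9} + \left(-5 + \frac{1}{8} \left(-3\right)\right)\right)^{2}}{3} = 7 - \frac{\left(2 \cdot \frac{1}{9} \left(- \frac{5}{3}\right) - \frac{43}{8}\right)^{2}}{3} = 7 - \frac{\left(- \frac{10}{27} - \frac{43}{8}\right)^{2}}{3} = 7 - \frac{\left(- \frac{1241}{216}\right)^{2}}{3} = 7 - \frac{1540081}{139968} = - \frac{560305}{139968} \approx -4.0031$)
$54 T = 54 \left(- \frac{560305}{139968}\right) = - \frac{560305}{2592}$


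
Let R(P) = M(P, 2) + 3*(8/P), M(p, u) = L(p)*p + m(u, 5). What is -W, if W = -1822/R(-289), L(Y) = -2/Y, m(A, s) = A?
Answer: -263279/12 ≈ -21940.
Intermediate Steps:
M(p, u) = -2 + u (M(p, u) = (-2/p)*p + u = -2 + u)
R(P) = 24/P (R(P) = (-2 + 2) + 3*(8/P) = 0 + 24/P = 24/P)
W = 263279/12 (W = -1822/(24/(-289)) = -1822/(24*(-1/289)) = -1822/(-24/289) = -1822*(-289/24) = 263279/12 ≈ 21940.)
-W = -1*263279/12 = -263279/12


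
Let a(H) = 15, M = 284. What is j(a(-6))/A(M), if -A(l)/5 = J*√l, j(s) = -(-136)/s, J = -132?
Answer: 17*√71/175725 ≈ 0.00081516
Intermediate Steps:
j(s) = 136/s
A(l) = 660*√l (A(l) = -(-660)*√l = 660*√l)
j(a(-6))/A(M) = (136/15)/((660*√284)) = (136*(1/15))/((660*(2*√71))) = 136/(15*((1320*√71))) = 136*(√71/93720)/15 = 17*√71/175725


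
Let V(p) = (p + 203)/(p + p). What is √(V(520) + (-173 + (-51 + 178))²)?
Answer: √143088595/260 ≈ 46.008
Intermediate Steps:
V(p) = (203 + p)/(2*p) (V(p) = (203 + p)/((2*p)) = (203 + p)*(1/(2*p)) = (203 + p)/(2*p))
√(V(520) + (-173 + (-51 + 178))²) = √((½)*(203 + 520)/520 + (-173 + (-51 + 178))²) = √((½)*(1/520)*723 + (-173 + 127)²) = √(723/1040 + (-46)²) = √(723/1040 + 2116) = √(2201363/1040) = √143088595/260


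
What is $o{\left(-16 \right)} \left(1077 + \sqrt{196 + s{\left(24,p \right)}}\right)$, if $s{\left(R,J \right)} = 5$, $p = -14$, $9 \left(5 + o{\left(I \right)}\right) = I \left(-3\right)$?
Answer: $359 + \frac{\sqrt{201}}{3} \approx 363.73$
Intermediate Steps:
$o{\left(I \right)} = -5 - \frac{I}{3}$ ($o{\left(I \right)} = -5 + \frac{I \left(-3\right)}{9} = -5 + \frac{\left(-3\right) I}{9} = -5 - \frac{I}{3}$)
$o{\left(-16 \right)} \left(1077 + \sqrt{196 + s{\left(24,p \right)}}\right) = \left(-5 - - \frac{16}{3}\right) \left(1077 + \sqrt{196 + 5}\right) = \left(-5 + \frac{16}{3}\right) \left(1077 + \sqrt{201}\right) = \frac{1077 + \sqrt{201}}{3} = 359 + \frac{\sqrt{201}}{3}$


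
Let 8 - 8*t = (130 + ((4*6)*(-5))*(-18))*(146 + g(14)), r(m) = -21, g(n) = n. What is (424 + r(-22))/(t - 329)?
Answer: -13/1488 ≈ -0.0087366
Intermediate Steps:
t = -45799 (t = 1 - (130 + ((4*6)*(-5))*(-18))*(146 + 14)/8 = 1 - (130 + (24*(-5))*(-18))*160/8 = 1 - (130 - 120*(-18))*160/8 = 1 - (130 + 2160)*160/8 = 1 - 1145*160/4 = 1 - ⅛*366400 = 1 - 45800 = -45799)
(424 + r(-22))/(t - 329) = (424 - 21)/(-45799 - 329) = 403/(-46128) = 403*(-1/46128) = -13/1488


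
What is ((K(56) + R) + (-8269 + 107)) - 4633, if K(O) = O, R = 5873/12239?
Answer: -155906748/12239 ≈ -12739.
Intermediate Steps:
R = 5873/12239 (R = 5873*(1/12239) = 5873/12239 ≈ 0.47986)
((K(56) + R) + (-8269 + 107)) - 4633 = ((56 + 5873/12239) + (-8269 + 107)) - 4633 = (691257/12239 - 8162) - 4633 = -99203461/12239 - 4633 = -155906748/12239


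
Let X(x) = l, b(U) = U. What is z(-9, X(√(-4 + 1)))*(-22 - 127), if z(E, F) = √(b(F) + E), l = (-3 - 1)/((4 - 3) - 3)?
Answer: -149*I*√7 ≈ -394.22*I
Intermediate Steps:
l = 2 (l = -4/(1 - 3) = -4/(-2) = -4*(-½) = 2)
X(x) = 2
z(E, F) = √(E + F) (z(E, F) = √(F + E) = √(E + F))
z(-9, X(√(-4 + 1)))*(-22 - 127) = √(-9 + 2)*(-22 - 127) = √(-7)*(-149) = (I*√7)*(-149) = -149*I*√7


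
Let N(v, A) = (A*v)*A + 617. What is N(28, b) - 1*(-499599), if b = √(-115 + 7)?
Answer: 497192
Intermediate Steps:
b = 6*I*√3 (b = √(-108) = 6*I*√3 ≈ 10.392*I)
N(v, A) = 617 + v*A² (N(v, A) = v*A² + 617 = 617 + v*A²)
N(28, b) - 1*(-499599) = (617 + 28*(6*I*√3)²) - 1*(-499599) = (617 + 28*(-108)) + 499599 = (617 - 3024) + 499599 = -2407 + 499599 = 497192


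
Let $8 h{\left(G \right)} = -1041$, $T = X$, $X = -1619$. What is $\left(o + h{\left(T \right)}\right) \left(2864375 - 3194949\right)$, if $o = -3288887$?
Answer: $\frac{4349054188319}{4} \approx 1.0873 \cdot 10^{12}$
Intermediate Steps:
$T = -1619$
$h{\left(G \right)} = - \frac{1041}{8}$ ($h{\left(G \right)} = \frac{1}{8} \left(-1041\right) = - \frac{1041}{8}$)
$\left(o + h{\left(T \right)}\right) \left(2864375 - 3194949\right) = \left(-3288887 - \frac{1041}{8}\right) \left(2864375 - 3194949\right) = \left(- \frac{26312137}{8}\right) \left(-330574\right) = \frac{4349054188319}{4}$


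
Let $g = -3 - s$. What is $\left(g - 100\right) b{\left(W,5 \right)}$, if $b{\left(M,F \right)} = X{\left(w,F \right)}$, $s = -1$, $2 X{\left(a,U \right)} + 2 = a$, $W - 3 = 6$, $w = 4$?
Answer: $-102$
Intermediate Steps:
$W = 9$ ($W = 3 + 6 = 9$)
$X{\left(a,U \right)} = -1 + \frac{a}{2}$
$g = -2$ ($g = -3 - -1 = -3 + 1 = -2$)
$b{\left(M,F \right)} = 1$ ($b{\left(M,F \right)} = -1 + \frac{1}{2} \cdot 4 = -1 + 2 = 1$)
$\left(g - 100\right) b{\left(W,5 \right)} = \left(-2 - 100\right) 1 = \left(-102\right) 1 = -102$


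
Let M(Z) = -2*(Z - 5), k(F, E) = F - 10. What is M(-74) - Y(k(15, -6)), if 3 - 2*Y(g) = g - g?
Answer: 313/2 ≈ 156.50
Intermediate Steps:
k(F, E) = -10 + F
M(Z) = 10 - 2*Z (M(Z) = -2*(-5 + Z) = 10 - 2*Z)
Y(g) = 3/2 (Y(g) = 3/2 - (g - g)/2 = 3/2 - ½*0 = 3/2 + 0 = 3/2)
M(-74) - Y(k(15, -6)) = (10 - 2*(-74)) - 1*3/2 = (10 + 148) - 3/2 = 158 - 3/2 = 313/2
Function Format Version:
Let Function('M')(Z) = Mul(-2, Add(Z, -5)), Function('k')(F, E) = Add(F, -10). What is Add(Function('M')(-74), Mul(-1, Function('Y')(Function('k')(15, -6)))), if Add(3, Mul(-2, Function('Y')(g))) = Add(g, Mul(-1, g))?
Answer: Rational(313, 2) ≈ 156.50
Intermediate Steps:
Function('k')(F, E) = Add(-10, F)
Function('M')(Z) = Add(10, Mul(-2, Z)) (Function('M')(Z) = Mul(-2, Add(-5, Z)) = Add(10, Mul(-2, Z)))
Function('Y')(g) = Rational(3, 2) (Function('Y')(g) = Add(Rational(3, 2), Mul(Rational(-1, 2), Add(g, Mul(-1, g)))) = Add(Rational(3, 2), Mul(Rational(-1, 2), 0)) = Add(Rational(3, 2), 0) = Rational(3, 2))
Add(Function('M')(-74), Mul(-1, Function('Y')(Function('k')(15, -6)))) = Add(Add(10, Mul(-2, -74)), Mul(-1, Rational(3, 2))) = Add(Add(10, 148), Rational(-3, 2)) = Add(158, Rational(-3, 2)) = Rational(313, 2)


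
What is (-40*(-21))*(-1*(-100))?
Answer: 84000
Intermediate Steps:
(-40*(-21))*(-1*(-100)) = 840*100 = 84000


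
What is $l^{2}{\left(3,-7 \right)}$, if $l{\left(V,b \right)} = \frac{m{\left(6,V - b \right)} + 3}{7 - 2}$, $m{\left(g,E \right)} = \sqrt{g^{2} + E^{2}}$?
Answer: $\frac{29}{5} + \frac{12 \sqrt{34}}{25} \approx 8.5989$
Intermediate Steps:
$m{\left(g,E \right)} = \sqrt{E^{2} + g^{2}}$
$l{\left(V,b \right)} = \frac{3}{5} + \frac{\sqrt{36 + \left(V - b\right)^{2}}}{5}$ ($l{\left(V,b \right)} = \frac{\sqrt{\left(V - b\right)^{2} + 6^{2}} + 3}{7 - 2} = \frac{\sqrt{\left(V - b\right)^{2} + 36} + 3}{5} = \left(\sqrt{36 + \left(V - b\right)^{2}} + 3\right) \frac{1}{5} = \left(3 + \sqrt{36 + \left(V - b\right)^{2}}\right) \frac{1}{5} = \frac{3}{5} + \frac{\sqrt{36 + \left(V - b\right)^{2}}}{5}$)
$l^{2}{\left(3,-7 \right)} = \left(\frac{3}{5} + \frac{\sqrt{36 + \left(3 - -7\right)^{2}}}{5}\right)^{2} = \left(\frac{3}{5} + \frac{\sqrt{36 + \left(3 + 7\right)^{2}}}{5}\right)^{2} = \left(\frac{3}{5} + \frac{\sqrt{36 + 10^{2}}}{5}\right)^{2} = \left(\frac{3}{5} + \frac{\sqrt{36 + 100}}{5}\right)^{2} = \left(\frac{3}{5} + \frac{\sqrt{136}}{5}\right)^{2} = \left(\frac{3}{5} + \frac{2 \sqrt{34}}{5}\right)^{2}$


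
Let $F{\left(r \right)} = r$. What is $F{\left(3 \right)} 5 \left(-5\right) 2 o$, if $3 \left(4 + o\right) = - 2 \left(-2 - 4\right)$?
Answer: $0$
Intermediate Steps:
$o = 0$ ($o = -4 + \frac{\left(-2\right) \left(-2 - 4\right)}{3} = -4 + \frac{\left(-2\right) \left(-6\right)}{3} = -4 + \frac{1}{3} \cdot 12 = -4 + 4 = 0$)
$F{\left(3 \right)} 5 \left(-5\right) 2 o = 3 \cdot 5 \left(-5\right) 2 \cdot 0 = 3 \left(-25\right) 0 = \left(-75\right) 0 = 0$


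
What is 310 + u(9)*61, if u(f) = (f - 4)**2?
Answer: 1835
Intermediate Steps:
u(f) = (-4 + f)**2
310 + u(9)*61 = 310 + (-4 + 9)**2*61 = 310 + 5**2*61 = 310 + 25*61 = 310 + 1525 = 1835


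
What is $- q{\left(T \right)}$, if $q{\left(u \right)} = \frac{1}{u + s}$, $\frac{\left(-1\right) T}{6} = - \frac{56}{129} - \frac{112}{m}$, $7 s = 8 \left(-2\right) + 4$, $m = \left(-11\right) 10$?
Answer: $\frac{16555}{86396} \approx 0.19162$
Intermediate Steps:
$m = -110$
$s = - \frac{12}{7}$ ($s = \frac{8 \left(-2\right) + 4}{7} = \frac{-16 + 4}{7} = \frac{1}{7} \left(-12\right) = - \frac{12}{7} \approx -1.7143$)
$T = - \frac{8288}{2365}$ ($T = - 6 \left(- \frac{56}{129} - \frac{112}{-110}\right) = - 6 \left(\left(-56\right) \frac{1}{129} - - \frac{56}{55}\right) = - 6 \left(- \frac{56}{129} + \frac{56}{55}\right) = \left(-6\right) \frac{4144}{7095} = - \frac{8288}{2365} \approx -3.5044$)
$q{\left(u \right)} = \frac{1}{- \frac{12}{7} + u}$ ($q{\left(u \right)} = \frac{1}{u - \frac{12}{7}} = \frac{1}{- \frac{12}{7} + u}$)
$- q{\left(T \right)} = - \frac{7}{-12 + 7 \left(- \frac{8288}{2365}\right)} = - \frac{7}{-12 - \frac{58016}{2365}} = - \frac{7}{- \frac{86396}{2365}} = - \frac{7 \left(-2365\right)}{86396} = \left(-1\right) \left(- \frac{16555}{86396}\right) = \frac{16555}{86396}$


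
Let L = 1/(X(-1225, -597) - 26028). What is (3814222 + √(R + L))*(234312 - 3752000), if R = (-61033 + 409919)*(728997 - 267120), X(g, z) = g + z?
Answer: -13417242958736 - 1758844*√4999427435915646686/2785 ≈ -1.4829e+13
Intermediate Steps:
R = 161142419022 (R = 348886*461877 = 161142419022)
L = -1/27850 (L = 1/((-1225 - 597) - 26028) = 1/(-1822 - 26028) = 1/(-27850) = -1/27850 ≈ -3.5907e-5)
(3814222 + √(R + L))*(234312 - 3752000) = (3814222 + √(161142419022 - 1/27850))*(234312 - 3752000) = (3814222 + √(4487816369762699/27850))*(-3517688) = (3814222 + √4999427435915646686/5570)*(-3517688) = -13417242958736 - 1758844*√4999427435915646686/2785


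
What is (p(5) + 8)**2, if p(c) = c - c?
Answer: 64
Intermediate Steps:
p(c) = 0
(p(5) + 8)**2 = (0 + 8)**2 = 8**2 = 64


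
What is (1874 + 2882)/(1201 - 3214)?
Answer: -4756/2013 ≈ -2.3626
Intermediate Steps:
(1874 + 2882)/(1201 - 3214) = 4756/(-2013) = 4756*(-1/2013) = -4756/2013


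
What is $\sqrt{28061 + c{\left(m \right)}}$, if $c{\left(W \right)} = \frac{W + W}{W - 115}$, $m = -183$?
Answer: $\frac{2 \sqrt{155752382}}{149} \approx 167.52$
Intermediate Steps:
$c{\left(W \right)} = \frac{2 W}{-115 + W}$
$\sqrt{28061 + c{\left(m \right)}} = \sqrt{28061 + 2 \left(-183\right) \frac{1}{-115 - 183}} = \sqrt{28061 + 2 \left(-183\right) \frac{1}{-298}} = \sqrt{28061 + 2 \left(-183\right) \left(- \frac{1}{298}\right)} = \sqrt{28061 + \frac{183}{149}} = \sqrt{\frac{4181272}{149}} = \frac{2 \sqrt{155752382}}{149}$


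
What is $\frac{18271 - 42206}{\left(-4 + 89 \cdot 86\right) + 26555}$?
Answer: $- \frac{4787}{6841} \approx -0.69975$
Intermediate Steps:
$\frac{18271 - 42206}{\left(-4 + 89 \cdot 86\right) + 26555} = - \frac{23935}{\left(-4 + 7654\right) + 26555} = - \frac{23935}{7650 + 26555} = - \frac{23935}{34205} = \left(-23935\right) \frac{1}{34205} = - \frac{4787}{6841}$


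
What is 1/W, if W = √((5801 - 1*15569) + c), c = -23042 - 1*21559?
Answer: -I*√6041/18123 ≈ -0.0042887*I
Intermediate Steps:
c = -44601 (c = -23042 - 21559 = -44601)
W = 3*I*√6041 (W = √((5801 - 1*15569) - 44601) = √((5801 - 15569) - 44601) = √(-9768 - 44601) = √(-54369) = 3*I*√6041 ≈ 233.17*I)
1/W = 1/(3*I*√6041) = -I*√6041/18123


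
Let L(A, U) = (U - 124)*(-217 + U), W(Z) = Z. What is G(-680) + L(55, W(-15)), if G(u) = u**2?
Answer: 494648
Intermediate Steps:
L(A, U) = (-217 + U)*(-124 + U) (L(A, U) = (-124 + U)*(-217 + U) = (-217 + U)*(-124 + U))
G(-680) + L(55, W(-15)) = (-680)**2 + (26908 + (-15)**2 - 341*(-15)) = 462400 + (26908 + 225 + 5115) = 462400 + 32248 = 494648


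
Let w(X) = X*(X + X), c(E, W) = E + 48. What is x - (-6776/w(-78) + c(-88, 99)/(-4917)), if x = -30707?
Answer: -76548695780/2492919 ≈ -30706.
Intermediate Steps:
c(E, W) = 48 + E
w(X) = 2*X² (w(X) = X*(2*X) = 2*X²)
x - (-6776/w(-78) + c(-88, 99)/(-4917)) = -30707 - (-6776/(2*(-78)²) + (48 - 88)/(-4917)) = -30707 - (-6776/(2*6084) - 40*(-1/4917)) = -30707 - (-6776/12168 + 40/4917) = -30707 - (-6776*1/12168 + 40/4917) = -30707 - (-847/1521 + 40/4917) = -30707 - 1*(-1367953/2492919) = -30707 + 1367953/2492919 = -76548695780/2492919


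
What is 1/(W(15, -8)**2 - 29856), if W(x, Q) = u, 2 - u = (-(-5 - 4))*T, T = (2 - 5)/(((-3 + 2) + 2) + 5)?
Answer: -4/119255 ≈ -3.3542e-5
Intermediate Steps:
T = -1/2 (T = -3/((-1 + 2) + 5) = -3/(1 + 5) = -3/6 = -3*1/6 = -1/2 ≈ -0.50000)
u = 13/2 (u = 2 - (-(-5 - 4))*(-1)/2 = 2 - (-1*(-9))*(-1)/2 = 2 - 9*(-1)/2 = 2 - 1*(-9/2) = 2 + 9/2 = 13/2 ≈ 6.5000)
W(x, Q) = 13/2
1/(W(15, -8)**2 - 29856) = 1/((13/2)**2 - 29856) = 1/(169/4 - 29856) = 1/(-119255/4) = -4/119255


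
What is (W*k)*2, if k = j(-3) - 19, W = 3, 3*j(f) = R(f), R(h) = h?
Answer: -120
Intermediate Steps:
j(f) = f/3
k = -20 (k = (⅓)*(-3) - 19 = -1 - 19 = -20)
(W*k)*2 = (3*(-20))*2 = -60*2 = -120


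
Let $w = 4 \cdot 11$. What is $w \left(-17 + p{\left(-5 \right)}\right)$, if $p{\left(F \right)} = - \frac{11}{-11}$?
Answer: $-704$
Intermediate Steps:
$p{\left(F \right)} = 1$ ($p{\left(F \right)} = \left(-11\right) \left(- \frac{1}{11}\right) = 1$)
$w = 44$
$w \left(-17 + p{\left(-5 \right)}\right) = 44 \left(-17 + 1\right) = 44 \left(-16\right) = -704$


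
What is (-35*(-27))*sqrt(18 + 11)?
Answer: 945*sqrt(29) ≈ 5089.0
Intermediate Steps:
(-35*(-27))*sqrt(18 + 11) = 945*sqrt(29)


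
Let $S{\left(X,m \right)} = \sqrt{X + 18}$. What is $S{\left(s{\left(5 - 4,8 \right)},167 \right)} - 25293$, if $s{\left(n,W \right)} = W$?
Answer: $-25293 + \sqrt{26} \approx -25288.0$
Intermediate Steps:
$S{\left(X,m \right)} = \sqrt{18 + X}$
$S{\left(s{\left(5 - 4,8 \right)},167 \right)} - 25293 = \sqrt{18 + 8} - 25293 = \sqrt{26} - 25293 = -25293 + \sqrt{26}$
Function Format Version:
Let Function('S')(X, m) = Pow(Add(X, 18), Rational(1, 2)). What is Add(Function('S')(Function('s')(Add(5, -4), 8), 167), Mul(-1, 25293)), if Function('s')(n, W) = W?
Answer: Add(-25293, Pow(26, Rational(1, 2))) ≈ -25288.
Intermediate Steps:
Function('S')(X, m) = Pow(Add(18, X), Rational(1, 2))
Add(Function('S')(Function('s')(Add(5, -4), 8), 167), Mul(-1, 25293)) = Add(Pow(Add(18, 8), Rational(1, 2)), Mul(-1, 25293)) = Add(Pow(26, Rational(1, 2)), -25293) = Add(-25293, Pow(26, Rational(1, 2)))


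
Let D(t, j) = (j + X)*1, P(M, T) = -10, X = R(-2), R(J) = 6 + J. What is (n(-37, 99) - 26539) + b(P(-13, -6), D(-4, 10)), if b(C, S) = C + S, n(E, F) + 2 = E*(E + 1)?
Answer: -25205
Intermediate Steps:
X = 4 (X = 6 - 2 = 4)
n(E, F) = -2 + E*(1 + E) (n(E, F) = -2 + E*(E + 1) = -2 + E*(1 + E))
D(t, j) = 4 + j (D(t, j) = (j + 4)*1 = (4 + j)*1 = 4 + j)
(n(-37, 99) - 26539) + b(P(-13, -6), D(-4, 10)) = ((-2 - 37 + (-37)²) - 26539) + (-10 + (4 + 10)) = ((-2 - 37 + 1369) - 26539) + (-10 + 14) = (1330 - 26539) + 4 = -25209 + 4 = -25205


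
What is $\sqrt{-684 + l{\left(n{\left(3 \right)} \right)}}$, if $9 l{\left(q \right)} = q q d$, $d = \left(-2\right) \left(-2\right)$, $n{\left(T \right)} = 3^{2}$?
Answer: $18 i \sqrt{2} \approx 25.456 i$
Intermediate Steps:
$n{\left(T \right)} = 9$
$d = 4$
$l{\left(q \right)} = \frac{4 q^{2}}{9}$ ($l{\left(q \right)} = \frac{q q 4}{9} = \frac{q^{2} \cdot 4}{9} = \frac{4 q^{2}}{9}$)
$\sqrt{-684 + l{\left(n{\left(3 \right)} \right)}} = \sqrt{-684 + \frac{4 \cdot 9^{2}}{9}} = \sqrt{-684 + \frac{4}{9} \cdot 81} = \sqrt{-684 + 36} = \sqrt{-648} = 18 i \sqrt{2}$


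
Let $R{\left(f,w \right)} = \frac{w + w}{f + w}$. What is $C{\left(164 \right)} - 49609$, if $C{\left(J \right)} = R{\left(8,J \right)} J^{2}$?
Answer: $\frac{72285}{43} \approx 1681.0$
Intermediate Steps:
$R{\left(f,w \right)} = \frac{2 w}{f + w}$
$C{\left(J \right)} = \frac{2 J^{3}}{8 + J}$ ($C{\left(J \right)} = \frac{2 J}{8 + J} J^{2} = \frac{2 J^{3}}{8 + J}$)
$C{\left(164 \right)} - 49609 = \frac{2 \cdot 164^{3}}{8 + 164} - 49609 = 2 \cdot 4410944 \cdot \frac{1}{172} - 49609 = \frac{2205472}{43} - 49609 = \frac{72285}{43}$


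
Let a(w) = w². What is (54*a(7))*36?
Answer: 95256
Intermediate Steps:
(54*a(7))*36 = (54*7²)*36 = (54*49)*36 = 2646*36 = 95256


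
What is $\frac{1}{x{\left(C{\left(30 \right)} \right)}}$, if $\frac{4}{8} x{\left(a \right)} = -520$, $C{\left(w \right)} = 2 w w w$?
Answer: $- \frac{1}{1040} \approx -0.00096154$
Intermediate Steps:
$C{\left(w \right)} = 2 w^{3}$ ($C{\left(w \right)} = 2 w^{2} w = 2 w^{3}$)
$x{\left(a \right)} = -1040$ ($x{\left(a \right)} = 2 \left(-520\right) = -1040$)
$\frac{1}{x{\left(C{\left(30 \right)} \right)}} = \frac{1}{-1040} = - \frac{1}{1040}$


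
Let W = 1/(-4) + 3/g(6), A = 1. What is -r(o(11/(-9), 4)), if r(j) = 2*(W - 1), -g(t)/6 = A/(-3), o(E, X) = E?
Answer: -1/2 ≈ -0.50000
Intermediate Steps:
g(t) = 2 (g(t) = -6/(-3) = -6*(-1)/3 = -6*(-1/3) = 2)
W = 5/4 (W = 1/(-4) + 3/2 = 1*(-1/4) + 3*(1/2) = -1/4 + 3/2 = 5/4 ≈ 1.2500)
r(j) = 1/2 (r(j) = 2*(5/4 - 1) = 2*(1/4) = 1/2)
-r(o(11/(-9), 4)) = -1*1/2 = -1/2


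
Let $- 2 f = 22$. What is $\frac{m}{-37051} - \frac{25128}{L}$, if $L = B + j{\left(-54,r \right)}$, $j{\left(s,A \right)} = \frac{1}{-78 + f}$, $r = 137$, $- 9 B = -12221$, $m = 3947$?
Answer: $- \frac{3826724663}{205606585} \approx -18.612$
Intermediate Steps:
$B = \frac{12221}{9}$ ($B = \left(- \frac{1}{9}\right) \left(-12221\right) = \frac{12221}{9} \approx 1357.9$)
$f = -11$ ($f = \left(- \frac{1}{2}\right) 22 = -11$)
$j{\left(s,A \right)} = - \frac{1}{89}$ ($j{\left(s,A \right)} = \frac{1}{-78 - 11} = \frac{1}{-89} = - \frac{1}{89}$)
$L = \frac{1087660}{801}$ ($L = \frac{12221}{9} - \frac{1}{89} = \frac{1087660}{801} \approx 1357.9$)
$\frac{m}{-37051} - \frac{25128}{L} = \frac{3947}{-37051} - \frac{25128}{\frac{1087660}{801}} = 3947 \left(- \frac{1}{37051}\right) - \frac{5031882}{271915} = - \frac{3947}{37051} - \frac{5031882}{271915} = - \frac{3826724663}{205606585}$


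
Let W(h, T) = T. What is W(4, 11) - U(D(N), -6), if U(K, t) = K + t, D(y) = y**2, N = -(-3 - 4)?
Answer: -32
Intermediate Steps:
N = 7 (N = -1*(-7) = 7)
W(4, 11) - U(D(N), -6) = 11 - (7**2 - 6) = 11 - (49 - 6) = 11 - 1*43 = 11 - 43 = -32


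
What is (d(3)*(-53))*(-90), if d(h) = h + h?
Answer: 28620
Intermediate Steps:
d(h) = 2*h
(d(3)*(-53))*(-90) = ((2*3)*(-53))*(-90) = (6*(-53))*(-90) = -318*(-90) = 28620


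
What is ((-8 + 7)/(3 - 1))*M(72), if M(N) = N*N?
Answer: -2592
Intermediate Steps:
M(N) = N²
((-8 + 7)/(3 - 1))*M(72) = ((-8 + 7)/(3 - 1))*72² = -1/2*5184 = -1*½*5184 = -½*5184 = -2592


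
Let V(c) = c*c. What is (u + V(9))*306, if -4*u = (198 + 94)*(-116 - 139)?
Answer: 5720976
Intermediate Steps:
V(c) = c²
u = 18615 (u = -(198 + 94)*(-116 - 139)/4 = -73*(-255) = -¼*(-74460) = 18615)
(u + V(9))*306 = (18615 + 9²)*306 = (18615 + 81)*306 = 18696*306 = 5720976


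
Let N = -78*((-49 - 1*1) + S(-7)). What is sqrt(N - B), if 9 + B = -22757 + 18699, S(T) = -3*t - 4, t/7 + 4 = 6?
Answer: sqrt(11555) ≈ 107.49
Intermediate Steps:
t = 14 (t = -28 + 7*6 = -28 + 42 = 14)
S(T) = -46 (S(T) = -3*14 - 4 = -42 - 4 = -46)
N = 7488 (N = -78*((-49 - 1*1) - 46) = -78*((-49 - 1) - 46) = -78*(-50 - 46) = -78*(-96) = 7488)
B = -4067 (B = -9 + (-22757 + 18699) = -9 - 4058 = -4067)
sqrt(N - B) = sqrt(7488 - 1*(-4067)) = sqrt(7488 + 4067) = sqrt(11555)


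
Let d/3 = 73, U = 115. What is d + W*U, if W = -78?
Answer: -8751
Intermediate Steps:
d = 219 (d = 3*73 = 219)
d + W*U = 219 - 78*115 = 219 - 8970 = -8751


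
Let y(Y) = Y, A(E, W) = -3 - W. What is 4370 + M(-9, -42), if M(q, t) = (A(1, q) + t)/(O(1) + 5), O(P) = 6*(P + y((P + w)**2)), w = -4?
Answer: 284014/65 ≈ 4369.4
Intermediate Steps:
O(P) = 6*P + 6*(-4 + P)**2 (O(P) = 6*(P + (P - 4)**2) = 6*(P + (-4 + P)**2) = 6*P + 6*(-4 + P)**2)
M(q, t) = -3/65 - q/65 + t/65 (M(q, t) = ((-3 - q) + t)/((6*1 + 6*(-4 + 1)**2) + 5) = (-3 + t - q)/((6 + 6*(-3)**2) + 5) = (-3 + t - q)/((6 + 6*9) + 5) = (-3 + t - q)/((6 + 54) + 5) = (-3 + t - q)/(60 + 5) = (-3 + t - q)/65 = (-3 + t - q)*(1/65) = -3/65 - q/65 + t/65)
4370 + M(-9, -42) = 4370 + (-3/65 - 1/65*(-9) + (1/65)*(-42)) = 4370 + (-3/65 + 9/65 - 42/65) = 4370 - 36/65 = 284014/65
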